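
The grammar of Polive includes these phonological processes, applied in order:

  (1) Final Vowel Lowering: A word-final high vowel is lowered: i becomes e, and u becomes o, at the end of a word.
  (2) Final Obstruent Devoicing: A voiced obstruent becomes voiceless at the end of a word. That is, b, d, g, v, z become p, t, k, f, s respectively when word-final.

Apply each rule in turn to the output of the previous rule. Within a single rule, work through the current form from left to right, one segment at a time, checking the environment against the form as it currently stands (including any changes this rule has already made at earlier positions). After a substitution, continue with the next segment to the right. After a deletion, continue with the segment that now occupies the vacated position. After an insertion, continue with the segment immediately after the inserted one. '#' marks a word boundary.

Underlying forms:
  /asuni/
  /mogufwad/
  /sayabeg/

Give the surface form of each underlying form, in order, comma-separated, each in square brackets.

/asuni/:
  (1) Final Vowel Lowering: [asuni] → [asune]
  (2) Final Obstruent Devoicing: no change — [asune]
/mogufwad/:
  (1) Final Vowel Lowering: no change — [mogufwad]
  (2) Final Obstruent Devoicing: [mogufwad] → [mogufwat]
/sayabeg/:
  (1) Final Vowel Lowering: no change — [sayabeg]
  (2) Final Obstruent Devoicing: [sayabeg] → [sayabek]

[asune], [mogufwat], [sayabek]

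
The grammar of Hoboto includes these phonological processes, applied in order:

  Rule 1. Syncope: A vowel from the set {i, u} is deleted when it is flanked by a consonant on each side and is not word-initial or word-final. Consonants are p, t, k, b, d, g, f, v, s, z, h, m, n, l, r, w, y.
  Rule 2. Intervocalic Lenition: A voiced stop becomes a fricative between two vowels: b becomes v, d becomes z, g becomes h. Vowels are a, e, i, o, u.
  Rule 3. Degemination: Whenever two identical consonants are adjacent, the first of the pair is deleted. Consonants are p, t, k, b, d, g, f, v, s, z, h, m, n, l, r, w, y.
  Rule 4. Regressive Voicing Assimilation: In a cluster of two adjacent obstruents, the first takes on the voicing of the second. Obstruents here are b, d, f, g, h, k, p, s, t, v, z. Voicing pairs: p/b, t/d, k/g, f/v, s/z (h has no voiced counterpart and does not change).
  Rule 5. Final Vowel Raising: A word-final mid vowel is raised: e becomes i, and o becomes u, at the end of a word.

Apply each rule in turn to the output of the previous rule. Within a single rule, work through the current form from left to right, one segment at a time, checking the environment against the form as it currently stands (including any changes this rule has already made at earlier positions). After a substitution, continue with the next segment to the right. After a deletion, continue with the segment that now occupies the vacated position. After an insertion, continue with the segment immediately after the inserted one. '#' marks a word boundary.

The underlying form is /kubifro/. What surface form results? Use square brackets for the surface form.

Rule 1 Syncope: [kubifro] → [kbfro]
Rule 2 Intervocalic Lenition: no change — [kbfro]
Rule 3 Degemination: no change — [kbfro]
Rule 4 Regressive Voicing Assimilation: [kbfro] → [gpfro]
Rule 5 Final Vowel Raising: [gpfro] → [gpfru]

[gpfru]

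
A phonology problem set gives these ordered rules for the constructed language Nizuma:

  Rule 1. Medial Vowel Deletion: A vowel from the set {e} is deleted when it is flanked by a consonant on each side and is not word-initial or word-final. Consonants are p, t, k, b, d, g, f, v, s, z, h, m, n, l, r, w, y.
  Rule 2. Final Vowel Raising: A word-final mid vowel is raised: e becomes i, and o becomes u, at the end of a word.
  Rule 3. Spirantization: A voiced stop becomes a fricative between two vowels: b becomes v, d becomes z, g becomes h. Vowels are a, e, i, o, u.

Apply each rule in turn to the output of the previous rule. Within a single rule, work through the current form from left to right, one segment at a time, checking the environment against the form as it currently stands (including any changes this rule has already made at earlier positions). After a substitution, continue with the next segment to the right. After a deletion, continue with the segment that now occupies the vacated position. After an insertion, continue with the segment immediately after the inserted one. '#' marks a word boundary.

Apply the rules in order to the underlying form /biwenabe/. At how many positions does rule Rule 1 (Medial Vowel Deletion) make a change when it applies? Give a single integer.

Rule 1 Medial Vowel Deletion: [biwenabe] → [biwnabe]
Rule 2 Final Vowel Raising: [biwnabe] → [biwnabi]
Rule 3 Spirantization: [biwnabi] → [biwnavi]
Rule Rule 1 changed 1 position(s).

1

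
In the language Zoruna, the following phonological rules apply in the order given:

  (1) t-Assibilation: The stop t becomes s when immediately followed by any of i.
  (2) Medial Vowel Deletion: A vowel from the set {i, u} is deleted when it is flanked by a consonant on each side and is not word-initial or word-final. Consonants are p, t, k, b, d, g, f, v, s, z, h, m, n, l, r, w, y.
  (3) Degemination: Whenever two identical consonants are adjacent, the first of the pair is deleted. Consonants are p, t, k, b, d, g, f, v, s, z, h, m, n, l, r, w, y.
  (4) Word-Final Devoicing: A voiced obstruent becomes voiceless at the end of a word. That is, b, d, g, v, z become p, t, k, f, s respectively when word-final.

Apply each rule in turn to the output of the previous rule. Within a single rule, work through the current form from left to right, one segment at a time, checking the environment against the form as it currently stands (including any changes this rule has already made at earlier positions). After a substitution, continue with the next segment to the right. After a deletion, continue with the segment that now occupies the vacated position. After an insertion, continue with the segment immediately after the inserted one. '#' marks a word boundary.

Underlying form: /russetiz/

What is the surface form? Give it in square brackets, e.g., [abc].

(1) t-Assibilation: [russetiz] → [russesiz]
(2) Medial Vowel Deletion: [russesiz] → [rssesz]
(3) Degemination: [rssesz] → [rsesz]
(4) Word-Final Devoicing: [rsesz] → [rsess]

[rsess]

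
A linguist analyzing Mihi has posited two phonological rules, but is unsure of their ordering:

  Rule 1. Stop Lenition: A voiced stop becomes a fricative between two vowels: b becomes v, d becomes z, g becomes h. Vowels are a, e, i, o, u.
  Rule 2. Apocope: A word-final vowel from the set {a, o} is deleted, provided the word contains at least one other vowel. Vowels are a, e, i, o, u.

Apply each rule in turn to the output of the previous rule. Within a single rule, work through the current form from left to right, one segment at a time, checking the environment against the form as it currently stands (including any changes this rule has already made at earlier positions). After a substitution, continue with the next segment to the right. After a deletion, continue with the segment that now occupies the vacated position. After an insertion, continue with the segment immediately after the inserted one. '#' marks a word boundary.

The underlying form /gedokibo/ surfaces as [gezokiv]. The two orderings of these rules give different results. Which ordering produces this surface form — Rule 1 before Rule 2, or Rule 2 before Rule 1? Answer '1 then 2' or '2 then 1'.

1 then 2

Order 1 then 2:
  1 Stop Lenition: [gedokibo] → [gezokivo]
  2 Apocope: [gezokivo] → [gezokiv]
  result: [gezokiv]
Order 2 then 1:
  2 Apocope: [gedokibo] → [gedokib]
  1 Stop Lenition: [gedokib] → [gezokib]
  result: [gezokib]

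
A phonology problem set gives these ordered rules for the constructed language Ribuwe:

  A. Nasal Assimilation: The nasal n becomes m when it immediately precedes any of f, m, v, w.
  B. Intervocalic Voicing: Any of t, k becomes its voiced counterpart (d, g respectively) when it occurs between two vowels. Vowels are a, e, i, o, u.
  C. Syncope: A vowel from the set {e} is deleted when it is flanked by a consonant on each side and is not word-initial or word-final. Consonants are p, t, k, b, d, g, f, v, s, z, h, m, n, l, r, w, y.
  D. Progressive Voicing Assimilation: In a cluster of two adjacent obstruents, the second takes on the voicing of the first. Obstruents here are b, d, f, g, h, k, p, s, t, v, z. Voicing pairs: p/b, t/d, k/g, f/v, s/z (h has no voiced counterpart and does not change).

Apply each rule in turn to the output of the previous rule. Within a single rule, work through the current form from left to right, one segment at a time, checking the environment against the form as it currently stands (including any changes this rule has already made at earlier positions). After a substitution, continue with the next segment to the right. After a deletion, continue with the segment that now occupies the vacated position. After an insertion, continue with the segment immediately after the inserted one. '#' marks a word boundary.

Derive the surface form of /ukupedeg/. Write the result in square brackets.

A Nasal Assimilation: no change — [ukupedeg]
B Intervocalic Voicing: [ukupedeg] → [ugupedeg]
C Syncope: [ugupedeg] → [ugupdg]
D Progressive Voicing Assimilation: [ugupdg] → [uguptk]

[uguptk]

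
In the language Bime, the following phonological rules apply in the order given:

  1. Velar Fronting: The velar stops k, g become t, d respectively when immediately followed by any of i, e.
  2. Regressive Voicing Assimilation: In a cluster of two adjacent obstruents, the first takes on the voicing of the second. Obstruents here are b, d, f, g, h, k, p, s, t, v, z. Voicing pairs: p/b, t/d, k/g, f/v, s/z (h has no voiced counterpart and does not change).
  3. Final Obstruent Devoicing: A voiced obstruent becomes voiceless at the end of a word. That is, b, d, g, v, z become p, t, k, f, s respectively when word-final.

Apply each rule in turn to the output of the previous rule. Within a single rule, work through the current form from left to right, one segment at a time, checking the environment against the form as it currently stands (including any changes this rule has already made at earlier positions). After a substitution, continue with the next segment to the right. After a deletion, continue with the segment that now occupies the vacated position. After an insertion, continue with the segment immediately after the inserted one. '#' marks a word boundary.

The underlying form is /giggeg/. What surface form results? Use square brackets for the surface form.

[digdek]

1 Velar Fronting: [giggeg] → [digdeg]
2 Regressive Voicing Assimilation: no change — [digdeg]
3 Final Obstruent Devoicing: [digdeg] → [digdek]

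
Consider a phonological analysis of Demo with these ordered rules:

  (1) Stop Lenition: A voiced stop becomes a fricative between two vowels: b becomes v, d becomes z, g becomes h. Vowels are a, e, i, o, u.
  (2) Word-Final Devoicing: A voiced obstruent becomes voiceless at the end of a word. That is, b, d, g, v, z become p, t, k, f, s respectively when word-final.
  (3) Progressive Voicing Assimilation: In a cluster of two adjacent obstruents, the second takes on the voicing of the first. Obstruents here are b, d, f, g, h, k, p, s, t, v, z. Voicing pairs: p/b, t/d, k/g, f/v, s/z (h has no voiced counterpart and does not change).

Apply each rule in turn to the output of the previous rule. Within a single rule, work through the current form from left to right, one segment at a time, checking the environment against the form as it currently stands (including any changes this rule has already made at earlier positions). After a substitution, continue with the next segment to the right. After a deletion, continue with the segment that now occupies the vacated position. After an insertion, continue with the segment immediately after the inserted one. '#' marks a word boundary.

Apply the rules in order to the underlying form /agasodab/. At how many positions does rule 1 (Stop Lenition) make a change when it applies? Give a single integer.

2

(1) Stop Lenition: [agasodab] → [ahasozab]
(2) Word-Final Devoicing: [ahasozab] → [ahasozap]
(3) Progressive Voicing Assimilation: no change — [ahasozap]
Rule 1 changed 2 position(s).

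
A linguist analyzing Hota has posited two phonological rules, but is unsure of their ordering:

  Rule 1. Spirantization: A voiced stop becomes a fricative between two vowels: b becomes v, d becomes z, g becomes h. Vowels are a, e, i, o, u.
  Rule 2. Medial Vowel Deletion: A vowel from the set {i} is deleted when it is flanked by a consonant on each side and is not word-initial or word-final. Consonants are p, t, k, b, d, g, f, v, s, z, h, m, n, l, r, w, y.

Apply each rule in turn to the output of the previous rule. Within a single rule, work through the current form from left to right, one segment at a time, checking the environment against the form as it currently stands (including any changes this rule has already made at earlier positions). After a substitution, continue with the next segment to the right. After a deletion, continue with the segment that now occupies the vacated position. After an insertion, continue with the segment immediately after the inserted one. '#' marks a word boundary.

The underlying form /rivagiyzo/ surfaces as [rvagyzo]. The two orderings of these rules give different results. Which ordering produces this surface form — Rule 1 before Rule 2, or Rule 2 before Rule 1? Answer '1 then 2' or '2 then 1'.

Order 1 then 2:
  1 Spirantization: [rivagiyzo] → [rivahiyzo]
  2 Medial Vowel Deletion: [rivahiyzo] → [rvahyzo]
  result: [rvahyzo]
Order 2 then 1:
  2 Medial Vowel Deletion: [rivagiyzo] → [rvagyzo]
  1 Spirantization: no change — [rvagyzo]
  result: [rvagyzo]

2 then 1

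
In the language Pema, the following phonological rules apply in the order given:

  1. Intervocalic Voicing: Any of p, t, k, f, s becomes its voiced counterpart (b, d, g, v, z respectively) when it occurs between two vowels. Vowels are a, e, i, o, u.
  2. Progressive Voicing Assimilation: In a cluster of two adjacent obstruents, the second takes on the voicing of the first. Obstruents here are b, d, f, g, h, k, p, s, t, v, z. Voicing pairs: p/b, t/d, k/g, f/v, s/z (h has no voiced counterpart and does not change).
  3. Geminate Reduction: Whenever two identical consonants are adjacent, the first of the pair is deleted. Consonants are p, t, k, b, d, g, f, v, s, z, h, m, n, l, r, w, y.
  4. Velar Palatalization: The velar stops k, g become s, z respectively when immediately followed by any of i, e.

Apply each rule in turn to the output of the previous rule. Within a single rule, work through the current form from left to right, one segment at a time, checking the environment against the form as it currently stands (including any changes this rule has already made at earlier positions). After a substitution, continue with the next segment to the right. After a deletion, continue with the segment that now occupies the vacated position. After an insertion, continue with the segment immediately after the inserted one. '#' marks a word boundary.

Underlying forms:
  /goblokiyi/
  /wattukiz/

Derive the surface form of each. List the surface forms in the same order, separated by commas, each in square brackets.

[gobloziyi], [watuziz]

/goblokiyi/:
  1 Intervocalic Voicing: [goblokiyi] → [goblogiyi]
  2 Progressive Voicing Assimilation: no change — [goblogiyi]
  3 Geminate Reduction: no change — [goblogiyi]
  4 Velar Palatalization: [goblogiyi] → [gobloziyi]
/wattukiz/:
  1 Intervocalic Voicing: [wattukiz] → [wattugiz]
  2 Progressive Voicing Assimilation: no change — [wattugiz]
  3 Geminate Reduction: [wattugiz] → [watugiz]
  4 Velar Palatalization: [watugiz] → [watuziz]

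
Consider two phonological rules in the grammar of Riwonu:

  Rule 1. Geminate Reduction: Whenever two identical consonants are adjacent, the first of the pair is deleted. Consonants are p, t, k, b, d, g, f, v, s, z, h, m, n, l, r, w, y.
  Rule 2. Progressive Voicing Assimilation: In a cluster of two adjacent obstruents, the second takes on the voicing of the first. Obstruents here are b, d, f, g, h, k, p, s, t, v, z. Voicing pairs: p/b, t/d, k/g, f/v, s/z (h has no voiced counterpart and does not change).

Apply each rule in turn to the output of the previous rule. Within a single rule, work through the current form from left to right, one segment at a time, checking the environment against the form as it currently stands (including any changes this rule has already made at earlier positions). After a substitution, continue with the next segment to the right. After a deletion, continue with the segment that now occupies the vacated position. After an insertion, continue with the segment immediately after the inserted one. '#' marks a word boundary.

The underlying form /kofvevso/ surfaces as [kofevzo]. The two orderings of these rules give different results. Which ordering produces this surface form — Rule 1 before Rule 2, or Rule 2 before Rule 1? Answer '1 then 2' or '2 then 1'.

2 then 1

Order 1 then 2:
  1 Geminate Reduction: no change — [kofvevso]
  2 Progressive Voicing Assimilation: [kofvevso] → [koffevzo]
  result: [koffevzo]
Order 2 then 1:
  2 Progressive Voicing Assimilation: [kofvevso] → [koffevzo]
  1 Geminate Reduction: [koffevzo] → [kofevzo]
  result: [kofevzo]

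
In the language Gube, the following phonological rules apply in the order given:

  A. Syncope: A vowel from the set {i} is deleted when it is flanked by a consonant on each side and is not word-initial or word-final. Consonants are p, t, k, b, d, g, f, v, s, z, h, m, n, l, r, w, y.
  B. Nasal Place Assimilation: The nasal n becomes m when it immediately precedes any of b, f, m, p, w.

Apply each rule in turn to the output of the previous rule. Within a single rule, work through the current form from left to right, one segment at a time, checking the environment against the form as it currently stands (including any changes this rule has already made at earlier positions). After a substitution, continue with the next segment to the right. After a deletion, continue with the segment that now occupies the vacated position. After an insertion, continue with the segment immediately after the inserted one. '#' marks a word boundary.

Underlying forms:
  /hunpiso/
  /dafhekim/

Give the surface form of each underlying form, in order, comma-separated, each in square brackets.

[humpso], [dafhekm]

/hunpiso/:
  A Syncope: [hunpiso] → [hunpso]
  B Nasal Place Assimilation: [hunpso] → [humpso]
/dafhekim/:
  A Syncope: [dafhekim] → [dafhekm]
  B Nasal Place Assimilation: no change — [dafhekm]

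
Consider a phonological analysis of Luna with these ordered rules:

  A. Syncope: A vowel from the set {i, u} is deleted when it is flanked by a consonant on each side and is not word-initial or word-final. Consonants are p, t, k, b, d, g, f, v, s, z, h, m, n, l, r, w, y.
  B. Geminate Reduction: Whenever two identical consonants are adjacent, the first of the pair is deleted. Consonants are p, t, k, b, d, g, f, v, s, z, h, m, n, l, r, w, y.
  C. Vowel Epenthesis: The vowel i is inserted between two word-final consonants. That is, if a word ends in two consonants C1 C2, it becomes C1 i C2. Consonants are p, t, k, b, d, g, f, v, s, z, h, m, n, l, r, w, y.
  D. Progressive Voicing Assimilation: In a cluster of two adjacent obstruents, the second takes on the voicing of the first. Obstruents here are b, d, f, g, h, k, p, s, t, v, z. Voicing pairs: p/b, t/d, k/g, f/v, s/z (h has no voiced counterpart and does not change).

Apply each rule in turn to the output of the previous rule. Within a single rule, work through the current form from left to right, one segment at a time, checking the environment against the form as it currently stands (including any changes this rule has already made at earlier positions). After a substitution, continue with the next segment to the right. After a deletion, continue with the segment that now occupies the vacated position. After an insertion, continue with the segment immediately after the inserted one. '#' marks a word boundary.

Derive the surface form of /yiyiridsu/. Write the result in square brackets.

[yrdzu]

A Syncope: [yiyiridsu] → [yyrdsu]
B Geminate Reduction: [yyrdsu] → [yrdsu]
C Vowel Epenthesis: no change — [yrdsu]
D Progressive Voicing Assimilation: [yrdsu] → [yrdzu]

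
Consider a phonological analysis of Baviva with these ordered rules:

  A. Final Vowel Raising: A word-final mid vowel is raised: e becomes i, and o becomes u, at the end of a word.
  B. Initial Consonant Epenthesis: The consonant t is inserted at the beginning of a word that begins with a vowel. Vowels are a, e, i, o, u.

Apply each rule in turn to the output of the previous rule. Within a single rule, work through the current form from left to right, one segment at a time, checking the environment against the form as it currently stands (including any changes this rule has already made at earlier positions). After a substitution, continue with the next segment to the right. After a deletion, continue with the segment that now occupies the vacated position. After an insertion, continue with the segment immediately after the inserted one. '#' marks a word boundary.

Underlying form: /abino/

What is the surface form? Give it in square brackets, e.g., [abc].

A Final Vowel Raising: [abino] → [abinu]
B Initial Consonant Epenthesis: [abinu] → [tabinu]

[tabinu]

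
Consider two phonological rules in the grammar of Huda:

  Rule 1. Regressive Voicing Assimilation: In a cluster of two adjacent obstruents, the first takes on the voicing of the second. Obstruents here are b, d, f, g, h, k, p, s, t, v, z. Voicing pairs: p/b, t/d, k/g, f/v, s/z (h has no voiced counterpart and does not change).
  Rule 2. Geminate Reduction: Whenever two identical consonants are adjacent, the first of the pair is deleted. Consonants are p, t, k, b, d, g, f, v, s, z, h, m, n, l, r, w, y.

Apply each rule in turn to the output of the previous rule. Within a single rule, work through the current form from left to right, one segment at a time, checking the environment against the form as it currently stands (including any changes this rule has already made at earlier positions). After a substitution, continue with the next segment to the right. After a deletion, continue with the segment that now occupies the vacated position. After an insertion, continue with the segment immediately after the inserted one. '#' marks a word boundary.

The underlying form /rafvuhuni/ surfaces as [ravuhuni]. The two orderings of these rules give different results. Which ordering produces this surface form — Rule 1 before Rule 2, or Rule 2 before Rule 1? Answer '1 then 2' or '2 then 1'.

Order 1 then 2:
  1 Regressive Voicing Assimilation: [rafvuhuni] → [ravvuhuni]
  2 Geminate Reduction: [ravvuhuni] → [ravuhuni]
  result: [ravuhuni]
Order 2 then 1:
  2 Geminate Reduction: no change — [rafvuhuni]
  1 Regressive Voicing Assimilation: [rafvuhuni] → [ravvuhuni]
  result: [ravvuhuni]

1 then 2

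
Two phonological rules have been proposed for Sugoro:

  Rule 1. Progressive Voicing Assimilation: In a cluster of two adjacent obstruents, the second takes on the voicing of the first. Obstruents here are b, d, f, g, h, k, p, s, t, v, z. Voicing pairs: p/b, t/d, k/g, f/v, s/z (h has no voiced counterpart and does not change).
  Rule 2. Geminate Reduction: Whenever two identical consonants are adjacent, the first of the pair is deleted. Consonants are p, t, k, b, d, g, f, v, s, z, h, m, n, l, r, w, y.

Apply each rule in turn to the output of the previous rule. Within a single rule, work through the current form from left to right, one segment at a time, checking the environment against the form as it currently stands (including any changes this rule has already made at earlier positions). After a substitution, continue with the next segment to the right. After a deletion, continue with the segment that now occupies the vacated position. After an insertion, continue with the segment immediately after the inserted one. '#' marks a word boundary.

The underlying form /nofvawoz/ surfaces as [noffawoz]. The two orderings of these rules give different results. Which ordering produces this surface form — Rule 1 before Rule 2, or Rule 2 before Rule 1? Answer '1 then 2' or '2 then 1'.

2 then 1

Order 1 then 2:
  1 Progressive Voicing Assimilation: [nofvawoz] → [noffawoz]
  2 Geminate Reduction: [noffawoz] → [nofawoz]
  result: [nofawoz]
Order 2 then 1:
  2 Geminate Reduction: no change — [nofvawoz]
  1 Progressive Voicing Assimilation: [nofvawoz] → [noffawoz]
  result: [noffawoz]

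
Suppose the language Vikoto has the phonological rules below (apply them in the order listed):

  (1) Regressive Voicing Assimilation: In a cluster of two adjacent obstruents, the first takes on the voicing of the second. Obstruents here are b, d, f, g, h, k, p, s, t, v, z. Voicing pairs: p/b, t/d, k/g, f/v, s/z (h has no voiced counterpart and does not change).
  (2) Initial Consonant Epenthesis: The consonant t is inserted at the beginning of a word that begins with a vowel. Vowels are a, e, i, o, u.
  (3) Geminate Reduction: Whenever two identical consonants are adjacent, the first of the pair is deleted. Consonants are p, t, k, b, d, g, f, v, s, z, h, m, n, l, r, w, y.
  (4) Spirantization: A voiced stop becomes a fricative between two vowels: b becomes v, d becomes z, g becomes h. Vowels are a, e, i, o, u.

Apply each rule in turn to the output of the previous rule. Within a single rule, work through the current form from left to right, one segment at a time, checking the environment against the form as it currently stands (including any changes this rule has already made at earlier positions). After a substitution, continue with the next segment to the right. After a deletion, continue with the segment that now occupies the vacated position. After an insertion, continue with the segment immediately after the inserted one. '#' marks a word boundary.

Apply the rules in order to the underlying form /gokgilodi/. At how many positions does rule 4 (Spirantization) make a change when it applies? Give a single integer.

2

(1) Regressive Voicing Assimilation: [gokgilodi] → [goggilodi]
(2) Initial Consonant Epenthesis: no change — [goggilodi]
(3) Geminate Reduction: [goggilodi] → [gogilodi]
(4) Spirantization: [gogilodi] → [gohilozi]
Rule 4 changed 2 position(s).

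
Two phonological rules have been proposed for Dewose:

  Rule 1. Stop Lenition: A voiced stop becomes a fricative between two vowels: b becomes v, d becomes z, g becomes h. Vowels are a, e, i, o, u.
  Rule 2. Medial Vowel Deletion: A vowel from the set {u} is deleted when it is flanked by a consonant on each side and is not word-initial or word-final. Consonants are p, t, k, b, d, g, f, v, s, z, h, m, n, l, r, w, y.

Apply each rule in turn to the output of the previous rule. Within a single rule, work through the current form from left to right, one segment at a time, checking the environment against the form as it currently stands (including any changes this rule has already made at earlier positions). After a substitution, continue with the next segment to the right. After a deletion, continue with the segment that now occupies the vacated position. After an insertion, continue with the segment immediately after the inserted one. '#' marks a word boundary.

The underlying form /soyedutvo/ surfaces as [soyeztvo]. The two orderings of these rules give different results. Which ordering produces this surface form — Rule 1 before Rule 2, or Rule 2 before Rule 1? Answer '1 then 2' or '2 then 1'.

Order 1 then 2:
  1 Stop Lenition: [soyedutvo] → [soyezutvo]
  2 Medial Vowel Deletion: [soyezutvo] → [soyeztvo]
  result: [soyeztvo]
Order 2 then 1:
  2 Medial Vowel Deletion: [soyedutvo] → [soyedtvo]
  1 Stop Lenition: no change — [soyedtvo]
  result: [soyedtvo]

1 then 2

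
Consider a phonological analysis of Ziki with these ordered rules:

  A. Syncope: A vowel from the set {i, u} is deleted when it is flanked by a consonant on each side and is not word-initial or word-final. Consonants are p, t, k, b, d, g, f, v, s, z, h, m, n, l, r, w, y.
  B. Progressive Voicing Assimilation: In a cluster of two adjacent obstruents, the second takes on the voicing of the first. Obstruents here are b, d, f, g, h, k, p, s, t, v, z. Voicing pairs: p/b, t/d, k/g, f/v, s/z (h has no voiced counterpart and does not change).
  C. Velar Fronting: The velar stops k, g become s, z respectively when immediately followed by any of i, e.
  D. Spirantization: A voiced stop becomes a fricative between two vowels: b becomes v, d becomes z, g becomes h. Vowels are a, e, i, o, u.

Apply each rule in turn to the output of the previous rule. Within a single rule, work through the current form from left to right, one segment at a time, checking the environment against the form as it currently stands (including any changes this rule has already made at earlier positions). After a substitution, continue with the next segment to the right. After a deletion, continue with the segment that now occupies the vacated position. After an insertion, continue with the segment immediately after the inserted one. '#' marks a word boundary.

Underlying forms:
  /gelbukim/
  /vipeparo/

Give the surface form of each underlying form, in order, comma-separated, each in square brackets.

/gelbukim/:
  A Syncope: [gelbukim] → [gelbkm]
  B Progressive Voicing Assimilation: [gelbkm] → [gelbgm]
  C Velar Fronting: [gelbgm] → [zelbgm]
  D Spirantization: no change — [zelbgm]
/vipeparo/:
  A Syncope: [vipeparo] → [vpeparo]
  B Progressive Voicing Assimilation: [vpeparo] → [vbeparo]
  C Velar Fronting: no change — [vbeparo]
  D Spirantization: no change — [vbeparo]

[zelbgm], [vbeparo]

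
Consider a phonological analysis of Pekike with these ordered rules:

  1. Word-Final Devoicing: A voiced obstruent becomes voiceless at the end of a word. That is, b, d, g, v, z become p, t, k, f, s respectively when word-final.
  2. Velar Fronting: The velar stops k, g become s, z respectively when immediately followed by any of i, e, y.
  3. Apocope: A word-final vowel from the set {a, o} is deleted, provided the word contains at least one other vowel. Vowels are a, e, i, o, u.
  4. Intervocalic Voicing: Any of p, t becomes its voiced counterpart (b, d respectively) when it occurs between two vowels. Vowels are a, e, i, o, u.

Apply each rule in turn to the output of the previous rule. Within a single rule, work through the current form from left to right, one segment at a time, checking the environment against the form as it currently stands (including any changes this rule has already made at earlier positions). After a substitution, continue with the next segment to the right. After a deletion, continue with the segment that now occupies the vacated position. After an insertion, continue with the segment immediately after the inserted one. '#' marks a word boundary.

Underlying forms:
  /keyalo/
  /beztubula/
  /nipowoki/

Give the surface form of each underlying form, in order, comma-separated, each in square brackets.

[seyal], [beztubul], [nibowosi]

/keyalo/:
  1 Word-Final Devoicing: no change — [keyalo]
  2 Velar Fronting: [keyalo] → [seyalo]
  3 Apocope: [seyalo] → [seyal]
  4 Intervocalic Voicing: no change — [seyal]
/beztubula/:
  1 Word-Final Devoicing: no change — [beztubula]
  2 Velar Fronting: no change — [beztubula]
  3 Apocope: [beztubula] → [beztubul]
  4 Intervocalic Voicing: no change — [beztubul]
/nipowoki/:
  1 Word-Final Devoicing: no change — [nipowoki]
  2 Velar Fronting: [nipowoki] → [nipowosi]
  3 Apocope: no change — [nipowosi]
  4 Intervocalic Voicing: [nipowosi] → [nibowosi]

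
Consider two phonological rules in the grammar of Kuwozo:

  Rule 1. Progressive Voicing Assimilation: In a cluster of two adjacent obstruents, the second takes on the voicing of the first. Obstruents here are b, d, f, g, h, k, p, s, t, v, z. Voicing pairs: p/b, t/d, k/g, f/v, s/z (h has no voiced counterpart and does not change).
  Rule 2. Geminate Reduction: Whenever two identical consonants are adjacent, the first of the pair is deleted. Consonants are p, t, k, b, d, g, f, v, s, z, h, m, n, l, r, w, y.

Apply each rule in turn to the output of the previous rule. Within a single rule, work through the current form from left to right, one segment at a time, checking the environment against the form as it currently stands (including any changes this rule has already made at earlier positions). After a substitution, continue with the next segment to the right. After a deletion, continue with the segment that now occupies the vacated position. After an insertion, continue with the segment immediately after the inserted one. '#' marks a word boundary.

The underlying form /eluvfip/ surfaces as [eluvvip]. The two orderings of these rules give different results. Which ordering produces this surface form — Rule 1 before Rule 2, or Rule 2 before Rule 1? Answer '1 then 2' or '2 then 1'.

Order 1 then 2:
  1 Progressive Voicing Assimilation: [eluvfip] → [eluvvip]
  2 Geminate Reduction: [eluvvip] → [eluvip]
  result: [eluvip]
Order 2 then 1:
  2 Geminate Reduction: no change — [eluvfip]
  1 Progressive Voicing Assimilation: [eluvfip] → [eluvvip]
  result: [eluvvip]

2 then 1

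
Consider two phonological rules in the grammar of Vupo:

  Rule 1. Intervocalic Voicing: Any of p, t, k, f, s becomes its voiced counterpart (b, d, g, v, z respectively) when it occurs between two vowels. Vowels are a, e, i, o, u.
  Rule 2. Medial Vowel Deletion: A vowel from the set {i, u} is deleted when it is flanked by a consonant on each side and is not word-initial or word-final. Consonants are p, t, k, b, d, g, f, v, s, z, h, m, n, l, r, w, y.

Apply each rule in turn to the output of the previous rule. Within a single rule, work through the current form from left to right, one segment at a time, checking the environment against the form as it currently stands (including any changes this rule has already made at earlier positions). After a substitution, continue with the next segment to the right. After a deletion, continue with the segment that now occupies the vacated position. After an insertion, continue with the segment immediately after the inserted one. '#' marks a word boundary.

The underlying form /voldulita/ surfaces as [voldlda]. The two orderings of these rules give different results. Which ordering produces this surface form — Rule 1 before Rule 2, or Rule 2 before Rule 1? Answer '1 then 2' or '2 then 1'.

1 then 2

Order 1 then 2:
  1 Intervocalic Voicing: [voldulita] → [voldulida]
  2 Medial Vowel Deletion: [voldulida] → [voldlda]
  result: [voldlda]
Order 2 then 1:
  2 Medial Vowel Deletion: [voldulita] → [voldlta]
  1 Intervocalic Voicing: no change — [voldlta]
  result: [voldlta]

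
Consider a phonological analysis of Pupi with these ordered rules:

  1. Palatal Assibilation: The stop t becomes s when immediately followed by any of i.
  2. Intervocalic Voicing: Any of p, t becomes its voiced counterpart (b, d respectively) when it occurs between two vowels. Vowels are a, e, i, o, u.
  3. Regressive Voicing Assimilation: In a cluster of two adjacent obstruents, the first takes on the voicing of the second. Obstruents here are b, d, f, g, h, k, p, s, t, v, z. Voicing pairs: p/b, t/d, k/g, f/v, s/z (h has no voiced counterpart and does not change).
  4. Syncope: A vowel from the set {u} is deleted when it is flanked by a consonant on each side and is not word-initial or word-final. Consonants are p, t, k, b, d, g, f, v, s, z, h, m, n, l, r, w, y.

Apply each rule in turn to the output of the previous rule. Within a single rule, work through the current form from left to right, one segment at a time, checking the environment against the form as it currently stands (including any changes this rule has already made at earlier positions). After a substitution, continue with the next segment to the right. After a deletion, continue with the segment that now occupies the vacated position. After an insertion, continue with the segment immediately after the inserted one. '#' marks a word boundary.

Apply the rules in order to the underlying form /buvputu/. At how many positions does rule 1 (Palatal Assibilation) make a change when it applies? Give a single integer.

1 Palatal Assibilation: no change — [buvputu]
2 Intervocalic Voicing: [buvputu] → [buvpudu]
3 Regressive Voicing Assimilation: [buvpudu] → [bufpudu]
4 Syncope: [bufpudu] → [bfpdu]
Rule 1 changed 0 position(s).

0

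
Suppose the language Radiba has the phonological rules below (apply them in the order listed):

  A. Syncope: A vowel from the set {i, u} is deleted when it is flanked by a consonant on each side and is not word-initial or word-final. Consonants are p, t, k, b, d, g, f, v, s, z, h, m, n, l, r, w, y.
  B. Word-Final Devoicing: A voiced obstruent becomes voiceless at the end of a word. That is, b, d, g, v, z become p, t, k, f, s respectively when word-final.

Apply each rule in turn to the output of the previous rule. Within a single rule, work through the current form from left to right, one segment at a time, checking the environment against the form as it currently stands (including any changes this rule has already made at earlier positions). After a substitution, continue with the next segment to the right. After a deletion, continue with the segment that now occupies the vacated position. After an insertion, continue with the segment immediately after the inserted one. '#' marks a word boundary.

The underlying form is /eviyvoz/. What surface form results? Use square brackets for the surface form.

A Syncope: [eviyvoz] → [evyvoz]
B Word-Final Devoicing: [evyvoz] → [evyvos]

[evyvos]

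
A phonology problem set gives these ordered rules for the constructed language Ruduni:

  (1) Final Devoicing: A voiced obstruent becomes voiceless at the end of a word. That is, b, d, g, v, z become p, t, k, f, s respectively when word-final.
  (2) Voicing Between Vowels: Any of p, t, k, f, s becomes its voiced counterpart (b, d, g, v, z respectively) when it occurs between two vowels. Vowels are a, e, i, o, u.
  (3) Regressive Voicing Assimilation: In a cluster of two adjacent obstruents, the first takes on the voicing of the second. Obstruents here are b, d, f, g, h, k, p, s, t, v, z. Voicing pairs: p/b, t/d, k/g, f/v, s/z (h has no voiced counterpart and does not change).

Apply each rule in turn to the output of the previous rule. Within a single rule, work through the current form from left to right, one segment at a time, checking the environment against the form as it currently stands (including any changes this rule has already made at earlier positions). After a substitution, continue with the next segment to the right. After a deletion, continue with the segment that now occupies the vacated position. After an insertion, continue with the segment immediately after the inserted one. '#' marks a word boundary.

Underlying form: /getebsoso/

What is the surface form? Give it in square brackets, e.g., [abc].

(1) Final Devoicing: no change — [getebsoso]
(2) Voicing Between Vowels: [getebsoso] → [gedebsozo]
(3) Regressive Voicing Assimilation: [gedebsozo] → [gedepsozo]

[gedepsozo]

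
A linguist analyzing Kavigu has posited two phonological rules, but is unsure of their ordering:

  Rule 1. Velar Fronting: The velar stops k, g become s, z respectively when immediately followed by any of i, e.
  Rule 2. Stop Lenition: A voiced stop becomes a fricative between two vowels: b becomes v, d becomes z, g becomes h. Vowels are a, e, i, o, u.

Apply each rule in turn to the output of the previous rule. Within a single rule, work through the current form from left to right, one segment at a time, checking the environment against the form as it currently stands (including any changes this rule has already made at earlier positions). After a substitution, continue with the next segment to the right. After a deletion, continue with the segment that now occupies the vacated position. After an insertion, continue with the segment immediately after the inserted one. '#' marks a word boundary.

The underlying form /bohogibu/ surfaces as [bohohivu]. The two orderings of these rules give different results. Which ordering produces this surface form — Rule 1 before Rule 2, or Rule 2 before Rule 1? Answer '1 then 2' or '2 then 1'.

2 then 1

Order 1 then 2:
  1 Velar Fronting: [bohogibu] → [bohozibu]
  2 Stop Lenition: [bohozibu] → [bohozivu]
  result: [bohozivu]
Order 2 then 1:
  2 Stop Lenition: [bohogibu] → [bohohivu]
  1 Velar Fronting: no change — [bohohivu]
  result: [bohohivu]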